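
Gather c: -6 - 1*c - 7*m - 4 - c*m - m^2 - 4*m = c*(-m - 1) - m^2 - 11*m - 10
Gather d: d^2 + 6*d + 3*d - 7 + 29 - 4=d^2 + 9*d + 18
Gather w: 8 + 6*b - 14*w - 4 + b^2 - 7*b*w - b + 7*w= b^2 + 5*b + w*(-7*b - 7) + 4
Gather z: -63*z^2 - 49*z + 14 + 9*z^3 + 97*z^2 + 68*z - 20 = 9*z^3 + 34*z^2 + 19*z - 6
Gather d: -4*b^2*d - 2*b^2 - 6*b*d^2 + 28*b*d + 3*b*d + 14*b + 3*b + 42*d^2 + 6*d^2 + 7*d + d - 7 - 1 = -2*b^2 + 17*b + d^2*(48 - 6*b) + d*(-4*b^2 + 31*b + 8) - 8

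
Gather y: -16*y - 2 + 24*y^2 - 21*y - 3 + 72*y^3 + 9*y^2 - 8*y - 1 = 72*y^3 + 33*y^2 - 45*y - 6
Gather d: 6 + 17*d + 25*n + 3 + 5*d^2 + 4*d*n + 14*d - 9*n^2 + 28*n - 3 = 5*d^2 + d*(4*n + 31) - 9*n^2 + 53*n + 6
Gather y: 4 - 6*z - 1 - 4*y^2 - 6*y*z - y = -4*y^2 + y*(-6*z - 1) - 6*z + 3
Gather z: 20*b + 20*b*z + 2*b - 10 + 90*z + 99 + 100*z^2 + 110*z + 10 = 22*b + 100*z^2 + z*(20*b + 200) + 99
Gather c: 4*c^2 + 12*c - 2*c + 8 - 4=4*c^2 + 10*c + 4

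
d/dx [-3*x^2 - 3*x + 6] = -6*x - 3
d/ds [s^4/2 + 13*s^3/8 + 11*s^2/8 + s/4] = 2*s^3 + 39*s^2/8 + 11*s/4 + 1/4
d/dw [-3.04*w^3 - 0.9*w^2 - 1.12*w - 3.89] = -9.12*w^2 - 1.8*w - 1.12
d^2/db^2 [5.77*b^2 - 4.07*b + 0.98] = 11.5400000000000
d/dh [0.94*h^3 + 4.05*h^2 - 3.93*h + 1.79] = 2.82*h^2 + 8.1*h - 3.93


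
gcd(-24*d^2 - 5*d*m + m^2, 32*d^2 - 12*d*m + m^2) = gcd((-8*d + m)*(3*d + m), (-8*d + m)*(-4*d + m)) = 8*d - m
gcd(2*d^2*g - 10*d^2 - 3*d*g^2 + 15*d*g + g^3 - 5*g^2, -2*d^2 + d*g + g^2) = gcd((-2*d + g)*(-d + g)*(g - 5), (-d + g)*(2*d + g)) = d - g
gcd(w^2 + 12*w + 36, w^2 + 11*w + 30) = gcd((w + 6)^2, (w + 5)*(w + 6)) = w + 6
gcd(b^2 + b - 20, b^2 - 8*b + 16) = b - 4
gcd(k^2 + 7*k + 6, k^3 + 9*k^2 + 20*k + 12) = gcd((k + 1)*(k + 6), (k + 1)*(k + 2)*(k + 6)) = k^2 + 7*k + 6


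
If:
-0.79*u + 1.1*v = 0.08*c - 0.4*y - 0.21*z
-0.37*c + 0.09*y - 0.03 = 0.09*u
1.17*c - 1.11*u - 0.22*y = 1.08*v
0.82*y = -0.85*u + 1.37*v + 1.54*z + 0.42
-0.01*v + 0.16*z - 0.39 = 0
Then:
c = 0.40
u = 0.74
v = -0.89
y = 2.74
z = 2.38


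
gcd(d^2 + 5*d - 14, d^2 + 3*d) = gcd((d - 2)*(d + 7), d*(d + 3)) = 1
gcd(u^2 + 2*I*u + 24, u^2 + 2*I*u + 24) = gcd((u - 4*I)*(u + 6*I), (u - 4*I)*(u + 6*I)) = u^2 + 2*I*u + 24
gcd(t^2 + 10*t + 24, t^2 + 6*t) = t + 6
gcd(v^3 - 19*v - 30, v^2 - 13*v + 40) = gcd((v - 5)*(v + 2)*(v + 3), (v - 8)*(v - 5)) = v - 5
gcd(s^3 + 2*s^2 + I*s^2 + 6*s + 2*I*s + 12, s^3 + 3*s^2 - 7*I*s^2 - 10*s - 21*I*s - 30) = s - 2*I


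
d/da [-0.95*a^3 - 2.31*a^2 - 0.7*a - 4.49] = -2.85*a^2 - 4.62*a - 0.7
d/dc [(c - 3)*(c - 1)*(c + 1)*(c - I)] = 4*c^3 + c^2*(-9 - 3*I) + c*(-2 + 6*I) + 3 + I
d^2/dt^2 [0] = 0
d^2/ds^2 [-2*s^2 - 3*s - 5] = -4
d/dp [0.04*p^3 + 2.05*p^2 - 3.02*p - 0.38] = 0.12*p^2 + 4.1*p - 3.02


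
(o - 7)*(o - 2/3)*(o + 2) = o^3 - 17*o^2/3 - 32*o/3 + 28/3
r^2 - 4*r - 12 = (r - 6)*(r + 2)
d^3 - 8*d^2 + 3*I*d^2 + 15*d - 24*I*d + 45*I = (d - 5)*(d - 3)*(d + 3*I)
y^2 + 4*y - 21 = (y - 3)*(y + 7)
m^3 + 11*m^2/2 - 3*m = m*(m - 1/2)*(m + 6)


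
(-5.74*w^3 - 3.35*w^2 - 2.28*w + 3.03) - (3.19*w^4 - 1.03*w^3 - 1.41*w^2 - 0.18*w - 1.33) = -3.19*w^4 - 4.71*w^3 - 1.94*w^2 - 2.1*w + 4.36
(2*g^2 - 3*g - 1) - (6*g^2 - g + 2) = -4*g^2 - 2*g - 3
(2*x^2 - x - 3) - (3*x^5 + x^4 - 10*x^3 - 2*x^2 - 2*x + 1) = -3*x^5 - x^4 + 10*x^3 + 4*x^2 + x - 4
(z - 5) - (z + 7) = -12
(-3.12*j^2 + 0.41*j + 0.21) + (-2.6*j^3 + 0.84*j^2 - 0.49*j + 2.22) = -2.6*j^3 - 2.28*j^2 - 0.08*j + 2.43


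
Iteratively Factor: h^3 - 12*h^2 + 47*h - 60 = (h - 4)*(h^2 - 8*h + 15) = (h - 5)*(h - 4)*(h - 3)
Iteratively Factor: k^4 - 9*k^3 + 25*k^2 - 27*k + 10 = (k - 5)*(k^3 - 4*k^2 + 5*k - 2) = (k - 5)*(k - 1)*(k^2 - 3*k + 2) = (k - 5)*(k - 2)*(k - 1)*(k - 1)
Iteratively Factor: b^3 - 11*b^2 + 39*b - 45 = (b - 3)*(b^2 - 8*b + 15) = (b - 3)^2*(b - 5)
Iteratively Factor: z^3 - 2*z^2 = (z)*(z^2 - 2*z) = z*(z - 2)*(z)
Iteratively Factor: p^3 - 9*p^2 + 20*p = (p - 4)*(p^2 - 5*p) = p*(p - 4)*(p - 5)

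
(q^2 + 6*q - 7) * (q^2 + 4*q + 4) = q^4 + 10*q^3 + 21*q^2 - 4*q - 28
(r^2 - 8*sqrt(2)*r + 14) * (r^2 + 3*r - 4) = r^4 - 8*sqrt(2)*r^3 + 3*r^3 - 24*sqrt(2)*r^2 + 10*r^2 + 42*r + 32*sqrt(2)*r - 56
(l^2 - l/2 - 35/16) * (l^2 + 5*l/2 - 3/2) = l^4 + 2*l^3 - 79*l^2/16 - 151*l/32 + 105/32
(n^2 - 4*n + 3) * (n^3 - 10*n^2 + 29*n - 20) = n^5 - 14*n^4 + 72*n^3 - 166*n^2 + 167*n - 60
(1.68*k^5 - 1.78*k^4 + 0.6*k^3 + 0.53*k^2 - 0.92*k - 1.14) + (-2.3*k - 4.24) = 1.68*k^5 - 1.78*k^4 + 0.6*k^3 + 0.53*k^2 - 3.22*k - 5.38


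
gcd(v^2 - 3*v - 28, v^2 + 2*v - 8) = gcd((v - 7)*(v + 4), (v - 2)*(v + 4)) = v + 4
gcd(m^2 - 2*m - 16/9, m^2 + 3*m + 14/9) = m + 2/3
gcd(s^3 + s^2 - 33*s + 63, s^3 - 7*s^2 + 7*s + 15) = s - 3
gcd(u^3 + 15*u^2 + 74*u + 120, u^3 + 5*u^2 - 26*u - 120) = u^2 + 10*u + 24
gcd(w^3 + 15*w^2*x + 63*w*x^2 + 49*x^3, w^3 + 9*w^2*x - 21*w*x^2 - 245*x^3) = w^2 + 14*w*x + 49*x^2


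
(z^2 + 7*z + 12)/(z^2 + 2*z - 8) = (z + 3)/(z - 2)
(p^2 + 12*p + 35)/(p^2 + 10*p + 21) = (p + 5)/(p + 3)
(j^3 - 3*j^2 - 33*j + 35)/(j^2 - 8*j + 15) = (j^3 - 3*j^2 - 33*j + 35)/(j^2 - 8*j + 15)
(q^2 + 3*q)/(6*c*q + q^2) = (q + 3)/(6*c + q)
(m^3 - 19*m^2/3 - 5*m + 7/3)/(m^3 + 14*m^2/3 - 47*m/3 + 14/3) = (m^2 - 6*m - 7)/(m^2 + 5*m - 14)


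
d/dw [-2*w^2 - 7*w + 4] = -4*w - 7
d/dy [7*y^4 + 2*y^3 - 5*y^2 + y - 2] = 28*y^3 + 6*y^2 - 10*y + 1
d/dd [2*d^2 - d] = 4*d - 1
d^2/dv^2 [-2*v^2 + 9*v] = -4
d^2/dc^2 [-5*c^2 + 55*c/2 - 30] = -10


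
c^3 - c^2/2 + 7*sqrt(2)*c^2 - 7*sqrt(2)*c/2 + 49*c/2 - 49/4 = (c - 1/2)*(c + 7*sqrt(2)/2)^2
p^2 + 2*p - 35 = (p - 5)*(p + 7)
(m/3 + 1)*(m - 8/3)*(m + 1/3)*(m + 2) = m^4/3 + 8*m^3/9 - 59*m^2/27 - 166*m/27 - 16/9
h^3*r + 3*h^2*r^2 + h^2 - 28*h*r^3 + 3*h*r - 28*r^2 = (h - 4*r)*(h + 7*r)*(h*r + 1)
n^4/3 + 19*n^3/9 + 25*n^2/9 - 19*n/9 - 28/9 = (n/3 + 1/3)*(n - 1)*(n + 7/3)*(n + 4)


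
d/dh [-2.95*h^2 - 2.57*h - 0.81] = -5.9*h - 2.57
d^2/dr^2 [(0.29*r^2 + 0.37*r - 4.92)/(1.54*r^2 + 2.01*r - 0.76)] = (-0.0403480000000016*r^3 - 67.973136*r^2 - 88.77792*r - 49.805888)/(3.652264*r^6 + 14.300748*r^5 + 13.258014*r^4 - 5.994423*r^3 - 6.542916*r^2 + 3.482928*r - 0.438976)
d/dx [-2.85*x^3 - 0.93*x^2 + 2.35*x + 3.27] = -8.55*x^2 - 1.86*x + 2.35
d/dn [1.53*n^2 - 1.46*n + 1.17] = 3.06*n - 1.46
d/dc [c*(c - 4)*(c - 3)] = 3*c^2 - 14*c + 12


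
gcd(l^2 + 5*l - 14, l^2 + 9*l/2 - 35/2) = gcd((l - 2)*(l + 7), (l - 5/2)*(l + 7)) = l + 7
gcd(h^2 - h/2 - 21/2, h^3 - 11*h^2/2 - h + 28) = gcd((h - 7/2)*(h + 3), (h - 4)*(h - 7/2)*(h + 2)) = h - 7/2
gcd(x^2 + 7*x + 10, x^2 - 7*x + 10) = 1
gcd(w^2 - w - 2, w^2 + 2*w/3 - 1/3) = w + 1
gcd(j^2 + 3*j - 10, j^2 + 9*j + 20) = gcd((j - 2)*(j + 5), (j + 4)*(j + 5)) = j + 5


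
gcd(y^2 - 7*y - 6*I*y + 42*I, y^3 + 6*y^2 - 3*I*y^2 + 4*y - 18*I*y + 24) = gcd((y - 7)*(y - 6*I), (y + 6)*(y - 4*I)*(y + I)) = 1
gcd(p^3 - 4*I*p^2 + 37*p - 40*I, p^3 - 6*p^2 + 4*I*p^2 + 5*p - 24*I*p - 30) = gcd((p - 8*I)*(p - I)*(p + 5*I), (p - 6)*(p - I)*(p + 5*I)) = p^2 + 4*I*p + 5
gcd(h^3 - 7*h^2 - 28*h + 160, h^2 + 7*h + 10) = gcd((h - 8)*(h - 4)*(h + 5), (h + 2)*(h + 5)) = h + 5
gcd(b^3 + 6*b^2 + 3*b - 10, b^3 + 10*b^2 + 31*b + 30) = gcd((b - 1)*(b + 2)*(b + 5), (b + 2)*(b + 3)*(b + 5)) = b^2 + 7*b + 10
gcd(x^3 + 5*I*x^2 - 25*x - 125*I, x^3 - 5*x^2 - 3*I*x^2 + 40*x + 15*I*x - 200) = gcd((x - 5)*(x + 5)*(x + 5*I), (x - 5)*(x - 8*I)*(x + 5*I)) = x^2 + x*(-5 + 5*I) - 25*I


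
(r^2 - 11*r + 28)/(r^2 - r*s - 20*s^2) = (-r^2 + 11*r - 28)/(-r^2 + r*s + 20*s^2)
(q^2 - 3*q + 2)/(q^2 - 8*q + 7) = (q - 2)/(q - 7)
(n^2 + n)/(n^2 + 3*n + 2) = n/(n + 2)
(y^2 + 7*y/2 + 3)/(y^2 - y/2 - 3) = (y + 2)/(y - 2)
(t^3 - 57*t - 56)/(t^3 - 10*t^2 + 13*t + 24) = (t + 7)/(t - 3)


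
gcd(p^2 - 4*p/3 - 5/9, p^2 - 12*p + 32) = 1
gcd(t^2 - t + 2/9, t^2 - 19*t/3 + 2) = t - 1/3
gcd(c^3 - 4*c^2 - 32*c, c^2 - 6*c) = c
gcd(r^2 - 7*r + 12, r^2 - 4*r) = r - 4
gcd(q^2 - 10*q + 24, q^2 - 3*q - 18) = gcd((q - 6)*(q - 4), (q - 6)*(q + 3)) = q - 6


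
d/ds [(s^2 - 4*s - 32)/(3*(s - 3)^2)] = 2*(38 - s)/(3*(s^3 - 9*s^2 + 27*s - 27))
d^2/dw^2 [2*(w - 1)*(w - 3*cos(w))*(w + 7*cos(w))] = -8*w^2*cos(w) - 32*w*sin(w) + 8*w*cos(w) + 84*w*cos(2*w) + 12*w + 16*sqrt(2)*sin(w + pi/4) - 84*sqrt(2)*cos(2*w + pi/4) - 4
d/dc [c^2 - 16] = 2*c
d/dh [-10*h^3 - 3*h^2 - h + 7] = -30*h^2 - 6*h - 1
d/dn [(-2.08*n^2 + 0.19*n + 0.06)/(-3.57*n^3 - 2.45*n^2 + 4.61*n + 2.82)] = (-7.4256*n^4 + 1.3566*n^3 - 8.4807*n^2 - 11.4372*n + 0.2592)/(12.7449*n^6 + 17.493*n^5 - 26.9129*n^4 - 42.7238*n^3 + 7.4341*n^2 + 26.0004*n + 7.9524)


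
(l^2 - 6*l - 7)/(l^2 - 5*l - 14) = (l + 1)/(l + 2)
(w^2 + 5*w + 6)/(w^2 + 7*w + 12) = (w + 2)/(w + 4)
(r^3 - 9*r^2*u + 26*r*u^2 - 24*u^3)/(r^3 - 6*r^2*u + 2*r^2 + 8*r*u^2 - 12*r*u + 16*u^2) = (r - 3*u)/(r + 2)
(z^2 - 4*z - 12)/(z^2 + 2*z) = (z - 6)/z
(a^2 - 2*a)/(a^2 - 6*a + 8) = a/(a - 4)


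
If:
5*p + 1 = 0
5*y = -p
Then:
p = -1/5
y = 1/25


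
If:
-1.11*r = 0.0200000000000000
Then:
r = -0.02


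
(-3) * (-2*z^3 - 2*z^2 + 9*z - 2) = 6*z^3 + 6*z^2 - 27*z + 6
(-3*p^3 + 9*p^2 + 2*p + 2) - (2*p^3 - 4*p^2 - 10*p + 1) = -5*p^3 + 13*p^2 + 12*p + 1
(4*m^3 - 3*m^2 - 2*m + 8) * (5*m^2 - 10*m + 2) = 20*m^5 - 55*m^4 + 28*m^3 + 54*m^2 - 84*m + 16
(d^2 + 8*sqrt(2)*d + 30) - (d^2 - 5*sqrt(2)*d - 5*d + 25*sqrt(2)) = 5*d + 13*sqrt(2)*d - 25*sqrt(2) + 30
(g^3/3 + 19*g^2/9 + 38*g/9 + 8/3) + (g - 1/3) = g^3/3 + 19*g^2/9 + 47*g/9 + 7/3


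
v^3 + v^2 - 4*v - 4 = (v - 2)*(v + 1)*(v + 2)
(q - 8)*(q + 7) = q^2 - q - 56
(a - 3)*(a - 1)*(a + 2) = a^3 - 2*a^2 - 5*a + 6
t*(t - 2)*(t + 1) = t^3 - t^2 - 2*t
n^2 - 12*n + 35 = (n - 7)*(n - 5)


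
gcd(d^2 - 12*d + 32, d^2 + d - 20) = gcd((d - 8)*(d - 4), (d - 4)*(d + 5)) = d - 4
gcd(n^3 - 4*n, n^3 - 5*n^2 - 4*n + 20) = n^2 - 4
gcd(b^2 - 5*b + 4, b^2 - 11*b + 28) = b - 4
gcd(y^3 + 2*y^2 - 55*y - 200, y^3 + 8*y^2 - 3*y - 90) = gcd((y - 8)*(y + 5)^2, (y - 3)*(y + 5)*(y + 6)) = y + 5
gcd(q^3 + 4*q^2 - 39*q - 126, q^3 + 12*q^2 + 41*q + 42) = q^2 + 10*q + 21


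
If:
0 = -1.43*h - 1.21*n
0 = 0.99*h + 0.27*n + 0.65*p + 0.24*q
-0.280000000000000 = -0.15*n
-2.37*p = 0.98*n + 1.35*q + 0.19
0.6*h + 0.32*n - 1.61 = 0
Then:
No Solution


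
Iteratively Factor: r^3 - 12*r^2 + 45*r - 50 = (r - 5)*(r^2 - 7*r + 10) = (r - 5)^2*(r - 2)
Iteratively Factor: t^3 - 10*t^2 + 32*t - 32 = (t - 2)*(t^2 - 8*t + 16) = (t - 4)*(t - 2)*(t - 4)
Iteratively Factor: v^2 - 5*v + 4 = (v - 4)*(v - 1)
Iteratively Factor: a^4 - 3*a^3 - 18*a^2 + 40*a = (a - 2)*(a^3 - a^2 - 20*a) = a*(a - 2)*(a^2 - a - 20) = a*(a - 2)*(a + 4)*(a - 5)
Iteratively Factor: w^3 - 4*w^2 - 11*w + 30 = (w - 5)*(w^2 + w - 6) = (w - 5)*(w - 2)*(w + 3)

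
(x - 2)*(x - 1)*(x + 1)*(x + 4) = x^4 + 2*x^3 - 9*x^2 - 2*x + 8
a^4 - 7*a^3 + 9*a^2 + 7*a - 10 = (a - 5)*(a - 2)*(a - 1)*(a + 1)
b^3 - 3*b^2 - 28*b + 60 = (b - 6)*(b - 2)*(b + 5)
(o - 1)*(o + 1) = o^2 - 1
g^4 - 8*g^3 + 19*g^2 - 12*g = g*(g - 4)*(g - 3)*(g - 1)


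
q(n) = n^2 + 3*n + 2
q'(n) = 2*n + 3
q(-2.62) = 1.00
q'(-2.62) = -2.24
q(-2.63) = 1.03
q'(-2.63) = -2.26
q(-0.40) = 0.96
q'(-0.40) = 2.20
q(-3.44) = 3.51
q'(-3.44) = -3.88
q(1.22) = 7.15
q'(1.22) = 5.44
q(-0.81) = 0.23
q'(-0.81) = 1.38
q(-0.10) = 1.71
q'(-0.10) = 2.80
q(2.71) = 17.47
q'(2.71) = 8.42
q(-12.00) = 110.00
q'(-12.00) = -21.00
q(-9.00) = 56.00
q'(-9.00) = -15.00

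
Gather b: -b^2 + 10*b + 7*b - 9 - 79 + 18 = -b^2 + 17*b - 70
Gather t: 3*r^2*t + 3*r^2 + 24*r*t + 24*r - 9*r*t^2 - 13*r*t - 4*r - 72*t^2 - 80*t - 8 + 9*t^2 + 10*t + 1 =3*r^2 + 20*r + t^2*(-9*r - 63) + t*(3*r^2 + 11*r - 70) - 7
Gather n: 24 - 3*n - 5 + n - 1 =18 - 2*n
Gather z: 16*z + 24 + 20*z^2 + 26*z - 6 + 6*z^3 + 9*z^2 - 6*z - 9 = 6*z^3 + 29*z^2 + 36*z + 9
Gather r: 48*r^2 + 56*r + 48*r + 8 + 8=48*r^2 + 104*r + 16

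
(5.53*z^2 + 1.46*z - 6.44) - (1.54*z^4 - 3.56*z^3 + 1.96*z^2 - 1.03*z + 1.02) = -1.54*z^4 + 3.56*z^3 + 3.57*z^2 + 2.49*z - 7.46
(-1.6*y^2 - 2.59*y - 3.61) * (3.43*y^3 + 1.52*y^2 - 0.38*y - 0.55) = -5.488*y^5 - 11.3157*y^4 - 15.7111*y^3 - 3.623*y^2 + 2.7963*y + 1.9855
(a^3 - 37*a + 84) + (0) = a^3 - 37*a + 84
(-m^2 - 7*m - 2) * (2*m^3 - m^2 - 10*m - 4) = -2*m^5 - 13*m^4 + 13*m^3 + 76*m^2 + 48*m + 8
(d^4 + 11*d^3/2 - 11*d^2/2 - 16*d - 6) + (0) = d^4 + 11*d^3/2 - 11*d^2/2 - 16*d - 6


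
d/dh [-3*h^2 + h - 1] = 1 - 6*h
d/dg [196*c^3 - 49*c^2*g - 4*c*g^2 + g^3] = -49*c^2 - 8*c*g + 3*g^2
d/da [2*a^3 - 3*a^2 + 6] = 6*a*(a - 1)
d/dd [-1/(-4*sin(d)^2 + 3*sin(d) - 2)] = (3 - 8*sin(d))*cos(d)/(4*sin(d)^2 - 3*sin(d) + 2)^2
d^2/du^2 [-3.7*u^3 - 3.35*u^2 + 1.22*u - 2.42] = -22.2*u - 6.7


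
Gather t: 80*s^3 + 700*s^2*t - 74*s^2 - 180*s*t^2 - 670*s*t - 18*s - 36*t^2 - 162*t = 80*s^3 - 74*s^2 - 18*s + t^2*(-180*s - 36) + t*(700*s^2 - 670*s - 162)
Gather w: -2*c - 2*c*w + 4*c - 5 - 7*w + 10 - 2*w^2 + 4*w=2*c - 2*w^2 + w*(-2*c - 3) + 5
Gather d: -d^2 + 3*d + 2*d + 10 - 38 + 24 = -d^2 + 5*d - 4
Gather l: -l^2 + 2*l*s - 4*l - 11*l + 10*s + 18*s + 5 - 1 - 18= -l^2 + l*(2*s - 15) + 28*s - 14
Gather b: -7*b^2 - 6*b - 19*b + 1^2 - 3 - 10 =-7*b^2 - 25*b - 12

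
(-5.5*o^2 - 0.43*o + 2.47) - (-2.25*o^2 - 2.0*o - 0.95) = -3.25*o^2 + 1.57*o + 3.42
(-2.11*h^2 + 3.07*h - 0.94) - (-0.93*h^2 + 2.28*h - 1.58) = -1.18*h^2 + 0.79*h + 0.64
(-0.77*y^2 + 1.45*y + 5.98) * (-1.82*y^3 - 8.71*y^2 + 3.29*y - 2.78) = 1.4014*y^5 + 4.0677*y^4 - 26.0464*y^3 - 45.1747*y^2 + 15.6432*y - 16.6244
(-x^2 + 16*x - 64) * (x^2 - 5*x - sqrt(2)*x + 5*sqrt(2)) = -x^4 + sqrt(2)*x^3 + 21*x^3 - 144*x^2 - 21*sqrt(2)*x^2 + 144*sqrt(2)*x + 320*x - 320*sqrt(2)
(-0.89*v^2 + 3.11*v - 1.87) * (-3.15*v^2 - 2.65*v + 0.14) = 2.8035*v^4 - 7.438*v^3 - 2.4756*v^2 + 5.3909*v - 0.2618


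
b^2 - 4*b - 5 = (b - 5)*(b + 1)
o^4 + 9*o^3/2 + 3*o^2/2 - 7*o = o*(o - 1)*(o + 2)*(o + 7/2)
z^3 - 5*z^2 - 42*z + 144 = (z - 8)*(z - 3)*(z + 6)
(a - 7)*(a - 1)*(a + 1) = a^3 - 7*a^2 - a + 7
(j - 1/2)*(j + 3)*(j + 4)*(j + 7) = j^4 + 27*j^3/2 + 54*j^2 + 107*j/2 - 42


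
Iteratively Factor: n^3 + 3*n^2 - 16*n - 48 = (n - 4)*(n^2 + 7*n + 12) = (n - 4)*(n + 4)*(n + 3)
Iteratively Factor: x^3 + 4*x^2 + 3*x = (x)*(x^2 + 4*x + 3) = x*(x + 1)*(x + 3)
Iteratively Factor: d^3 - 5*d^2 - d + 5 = (d - 5)*(d^2 - 1) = (d - 5)*(d + 1)*(d - 1)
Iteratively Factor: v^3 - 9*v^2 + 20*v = (v - 5)*(v^2 - 4*v) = v*(v - 5)*(v - 4)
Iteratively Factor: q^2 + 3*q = (q)*(q + 3)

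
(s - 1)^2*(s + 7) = s^3 + 5*s^2 - 13*s + 7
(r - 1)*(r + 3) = r^2 + 2*r - 3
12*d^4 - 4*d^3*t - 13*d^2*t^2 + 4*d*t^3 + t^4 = (-2*d + t)*(-d + t)*(d + t)*(6*d + t)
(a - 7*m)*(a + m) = a^2 - 6*a*m - 7*m^2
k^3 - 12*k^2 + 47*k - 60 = (k - 5)*(k - 4)*(k - 3)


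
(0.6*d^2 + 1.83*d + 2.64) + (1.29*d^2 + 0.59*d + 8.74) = 1.89*d^2 + 2.42*d + 11.38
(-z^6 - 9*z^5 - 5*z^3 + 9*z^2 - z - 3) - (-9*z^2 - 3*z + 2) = -z^6 - 9*z^5 - 5*z^3 + 18*z^2 + 2*z - 5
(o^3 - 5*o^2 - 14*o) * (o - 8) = o^4 - 13*o^3 + 26*o^2 + 112*o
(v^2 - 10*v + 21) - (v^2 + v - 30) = 51 - 11*v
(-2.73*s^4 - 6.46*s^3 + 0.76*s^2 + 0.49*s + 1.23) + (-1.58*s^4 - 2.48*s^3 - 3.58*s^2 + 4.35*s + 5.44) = -4.31*s^4 - 8.94*s^3 - 2.82*s^2 + 4.84*s + 6.67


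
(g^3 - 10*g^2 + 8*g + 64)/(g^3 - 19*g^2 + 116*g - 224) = (g + 2)/(g - 7)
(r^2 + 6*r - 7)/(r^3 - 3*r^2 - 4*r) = (-r^2 - 6*r + 7)/(r*(-r^2 + 3*r + 4))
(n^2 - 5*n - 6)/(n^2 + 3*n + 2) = (n - 6)/(n + 2)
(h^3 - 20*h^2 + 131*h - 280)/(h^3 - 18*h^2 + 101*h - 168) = (h - 5)/(h - 3)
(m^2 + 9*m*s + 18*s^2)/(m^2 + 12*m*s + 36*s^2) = (m + 3*s)/(m + 6*s)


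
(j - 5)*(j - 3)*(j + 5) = j^3 - 3*j^2 - 25*j + 75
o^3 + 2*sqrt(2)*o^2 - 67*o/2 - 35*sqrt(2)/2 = (o - 7*sqrt(2)/2)*(o + sqrt(2)/2)*(o + 5*sqrt(2))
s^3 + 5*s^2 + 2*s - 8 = (s - 1)*(s + 2)*(s + 4)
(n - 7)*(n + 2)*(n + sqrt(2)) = n^3 - 5*n^2 + sqrt(2)*n^2 - 14*n - 5*sqrt(2)*n - 14*sqrt(2)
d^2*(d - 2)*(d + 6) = d^4 + 4*d^3 - 12*d^2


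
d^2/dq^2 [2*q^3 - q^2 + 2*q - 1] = 12*q - 2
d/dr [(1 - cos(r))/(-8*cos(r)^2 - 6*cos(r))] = (-3*sin(r)^3/cos(r)^2 + sin(r) - 8*tan(r))/(2*(4*cos(r) + 3)^2)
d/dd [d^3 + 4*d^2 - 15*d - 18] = 3*d^2 + 8*d - 15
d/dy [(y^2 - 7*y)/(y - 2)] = (y^2 - 4*y + 14)/(y^2 - 4*y + 4)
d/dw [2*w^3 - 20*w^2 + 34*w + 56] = 6*w^2 - 40*w + 34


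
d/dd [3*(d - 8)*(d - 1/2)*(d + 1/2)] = 9*d^2 - 48*d - 3/4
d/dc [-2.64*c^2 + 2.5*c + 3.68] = 2.5 - 5.28*c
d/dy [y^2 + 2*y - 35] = 2*y + 2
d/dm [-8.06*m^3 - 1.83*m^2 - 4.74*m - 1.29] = -24.18*m^2 - 3.66*m - 4.74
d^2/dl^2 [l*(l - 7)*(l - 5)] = 6*l - 24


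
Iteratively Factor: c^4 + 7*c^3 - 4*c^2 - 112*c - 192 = (c - 4)*(c^3 + 11*c^2 + 40*c + 48) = (c - 4)*(c + 3)*(c^2 + 8*c + 16) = (c - 4)*(c + 3)*(c + 4)*(c + 4)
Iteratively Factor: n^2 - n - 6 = (n - 3)*(n + 2)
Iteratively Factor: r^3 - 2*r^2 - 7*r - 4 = (r + 1)*(r^2 - 3*r - 4) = (r - 4)*(r + 1)*(r + 1)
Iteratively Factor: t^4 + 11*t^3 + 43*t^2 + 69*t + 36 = (t + 3)*(t^3 + 8*t^2 + 19*t + 12) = (t + 3)^2*(t^2 + 5*t + 4) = (t + 1)*(t + 3)^2*(t + 4)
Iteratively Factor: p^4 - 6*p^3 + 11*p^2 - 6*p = (p - 3)*(p^3 - 3*p^2 + 2*p) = (p - 3)*(p - 2)*(p^2 - p) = (p - 3)*(p - 2)*(p - 1)*(p)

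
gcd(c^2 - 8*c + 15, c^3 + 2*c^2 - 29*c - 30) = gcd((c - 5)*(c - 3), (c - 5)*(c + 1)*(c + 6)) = c - 5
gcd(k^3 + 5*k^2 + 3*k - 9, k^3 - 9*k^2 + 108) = k + 3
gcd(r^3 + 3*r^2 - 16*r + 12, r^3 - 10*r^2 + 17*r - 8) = r - 1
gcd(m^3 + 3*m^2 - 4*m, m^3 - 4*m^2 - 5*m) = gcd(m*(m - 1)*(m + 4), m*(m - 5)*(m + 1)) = m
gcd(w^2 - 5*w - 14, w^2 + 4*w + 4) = w + 2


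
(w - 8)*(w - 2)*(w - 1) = w^3 - 11*w^2 + 26*w - 16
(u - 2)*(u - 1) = u^2 - 3*u + 2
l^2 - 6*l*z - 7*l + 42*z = (l - 7)*(l - 6*z)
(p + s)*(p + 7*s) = p^2 + 8*p*s + 7*s^2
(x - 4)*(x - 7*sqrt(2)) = x^2 - 7*sqrt(2)*x - 4*x + 28*sqrt(2)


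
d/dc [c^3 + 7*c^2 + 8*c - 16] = 3*c^2 + 14*c + 8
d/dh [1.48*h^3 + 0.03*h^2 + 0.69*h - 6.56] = 4.44*h^2 + 0.06*h + 0.69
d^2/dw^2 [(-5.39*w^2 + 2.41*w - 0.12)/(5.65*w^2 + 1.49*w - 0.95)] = (244.61788*w^3 - 196.56915*w^2 + 71.55273*w - 4.727264)/(180.362125*w^6 + 142.693575*w^5 - 53.34843*w^4 - 44.677501*w^3 + 8.97009*w^2 + 4.034175*w - 0.857375)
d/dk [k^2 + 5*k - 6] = 2*k + 5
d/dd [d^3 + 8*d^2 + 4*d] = 3*d^2 + 16*d + 4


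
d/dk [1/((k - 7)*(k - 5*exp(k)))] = ((7 - k)*(k - 5*exp(k)) + (k - 7)^2*(5*exp(k) - 1))/((k - 7)^3*(k - 5*exp(k))^2)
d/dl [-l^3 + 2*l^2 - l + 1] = -3*l^2 + 4*l - 1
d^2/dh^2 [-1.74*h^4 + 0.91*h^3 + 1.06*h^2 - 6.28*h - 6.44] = -20.88*h^2 + 5.46*h + 2.12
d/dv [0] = 0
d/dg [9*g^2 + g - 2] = 18*g + 1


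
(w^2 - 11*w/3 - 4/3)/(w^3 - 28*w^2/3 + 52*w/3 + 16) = (3*w + 1)/(3*w^2 - 16*w - 12)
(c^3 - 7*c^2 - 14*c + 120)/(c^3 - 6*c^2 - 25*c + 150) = (c + 4)/(c + 5)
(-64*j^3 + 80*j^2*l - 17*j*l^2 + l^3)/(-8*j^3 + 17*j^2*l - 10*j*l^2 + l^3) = (8*j - l)/(j - l)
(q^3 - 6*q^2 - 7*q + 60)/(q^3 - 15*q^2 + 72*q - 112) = (q^2 - 2*q - 15)/(q^2 - 11*q + 28)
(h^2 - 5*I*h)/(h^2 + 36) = h*(h - 5*I)/(h^2 + 36)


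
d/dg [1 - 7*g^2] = -14*g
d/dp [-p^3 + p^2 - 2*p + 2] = -3*p^2 + 2*p - 2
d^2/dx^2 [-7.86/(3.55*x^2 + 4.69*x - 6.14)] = (198.1113*x^2 + 261.73014*x - 7.86*(7.1*x + 4.69)*(14.2*x + 9.38) - 342.64884)/(3.55*x^2 + 4.69*x - 6.14)^3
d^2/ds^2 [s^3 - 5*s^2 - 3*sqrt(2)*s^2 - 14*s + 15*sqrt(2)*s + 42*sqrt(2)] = 6*s - 10 - 6*sqrt(2)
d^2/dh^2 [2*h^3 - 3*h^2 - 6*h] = 12*h - 6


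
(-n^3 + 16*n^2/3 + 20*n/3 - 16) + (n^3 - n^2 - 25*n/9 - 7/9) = 13*n^2/3 + 35*n/9 - 151/9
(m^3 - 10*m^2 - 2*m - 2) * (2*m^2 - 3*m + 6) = 2*m^5 - 23*m^4 + 32*m^3 - 58*m^2 - 6*m - 12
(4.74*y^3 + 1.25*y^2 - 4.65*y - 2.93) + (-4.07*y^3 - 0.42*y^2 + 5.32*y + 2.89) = 0.67*y^3 + 0.83*y^2 + 0.67*y - 0.04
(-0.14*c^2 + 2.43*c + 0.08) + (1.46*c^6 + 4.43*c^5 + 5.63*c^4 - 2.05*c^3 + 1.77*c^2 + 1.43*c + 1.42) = 1.46*c^6 + 4.43*c^5 + 5.63*c^4 - 2.05*c^3 + 1.63*c^2 + 3.86*c + 1.5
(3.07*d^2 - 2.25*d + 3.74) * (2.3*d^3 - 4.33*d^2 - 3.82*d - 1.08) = 7.061*d^5 - 18.4681*d^4 + 6.6171*d^3 - 10.9148*d^2 - 11.8568*d - 4.0392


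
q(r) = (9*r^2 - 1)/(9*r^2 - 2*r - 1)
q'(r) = 18*r/(9*r^2 - 2*r - 1) + (2 - 18*r)*(9*r^2 - 1)/(9*r^2 - 2*r - 1)^2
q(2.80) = 1.09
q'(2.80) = -0.03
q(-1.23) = 0.84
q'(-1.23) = -0.13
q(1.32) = 1.22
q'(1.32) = -0.23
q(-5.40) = 0.96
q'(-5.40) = -0.01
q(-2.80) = 0.93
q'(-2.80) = -0.03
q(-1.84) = 0.89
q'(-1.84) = -0.06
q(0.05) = 0.91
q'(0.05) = -1.76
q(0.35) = -0.17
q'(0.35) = -11.78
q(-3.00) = 0.93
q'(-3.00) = -0.02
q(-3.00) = 0.93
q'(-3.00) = -0.02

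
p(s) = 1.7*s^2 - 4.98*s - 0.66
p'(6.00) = 15.42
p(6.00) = 30.66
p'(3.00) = 5.22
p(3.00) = -0.30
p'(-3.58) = -17.15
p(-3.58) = 38.96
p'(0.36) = -3.76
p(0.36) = -2.23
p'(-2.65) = -13.99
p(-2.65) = 24.48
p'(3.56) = 7.12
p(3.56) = 3.16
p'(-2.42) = -13.21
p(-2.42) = 21.35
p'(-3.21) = -15.89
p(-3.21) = 32.84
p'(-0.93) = -8.14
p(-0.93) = 5.44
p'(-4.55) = -20.45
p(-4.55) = 57.19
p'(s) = 3.4*s - 4.98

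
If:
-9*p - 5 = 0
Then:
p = -5/9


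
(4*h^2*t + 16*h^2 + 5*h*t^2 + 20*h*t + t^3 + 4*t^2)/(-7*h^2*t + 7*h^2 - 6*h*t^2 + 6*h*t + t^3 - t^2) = (4*h*t + 16*h + t^2 + 4*t)/(-7*h*t + 7*h + t^2 - t)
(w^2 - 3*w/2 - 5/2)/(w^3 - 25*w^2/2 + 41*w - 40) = (w + 1)/(w^2 - 10*w + 16)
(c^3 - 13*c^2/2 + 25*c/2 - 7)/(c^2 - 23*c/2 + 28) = (c^2 - 3*c + 2)/(c - 8)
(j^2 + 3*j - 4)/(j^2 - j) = (j + 4)/j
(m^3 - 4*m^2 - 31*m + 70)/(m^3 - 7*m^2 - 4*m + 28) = (m + 5)/(m + 2)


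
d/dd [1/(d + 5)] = -1/(d + 5)^2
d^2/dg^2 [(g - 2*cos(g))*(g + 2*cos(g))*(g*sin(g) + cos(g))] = -g^3*sin(g) + 5*g^2*cos(g) - 36*g*sin(g)^3 + 30*g*sin(g) - 12*sin(g)^2*cos(g) + 6*cos(g)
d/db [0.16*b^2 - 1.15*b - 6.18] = 0.32*b - 1.15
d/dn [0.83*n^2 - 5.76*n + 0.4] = 1.66*n - 5.76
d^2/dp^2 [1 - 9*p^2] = -18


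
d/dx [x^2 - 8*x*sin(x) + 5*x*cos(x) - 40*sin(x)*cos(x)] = -5*x*sin(x) - 8*x*cos(x) + 2*x - 8*sin(x) + 5*cos(x) - 40*cos(2*x)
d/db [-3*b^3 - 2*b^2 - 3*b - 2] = -9*b^2 - 4*b - 3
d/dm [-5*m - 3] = -5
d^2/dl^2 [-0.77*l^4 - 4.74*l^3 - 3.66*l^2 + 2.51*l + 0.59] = -9.24*l^2 - 28.44*l - 7.32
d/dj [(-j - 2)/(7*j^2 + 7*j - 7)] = (-j^2 - j + (j + 2)*(2*j + 1) + 1)/(7*(j^2 + j - 1)^2)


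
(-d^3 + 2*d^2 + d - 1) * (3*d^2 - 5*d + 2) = -3*d^5 + 11*d^4 - 9*d^3 - 4*d^2 + 7*d - 2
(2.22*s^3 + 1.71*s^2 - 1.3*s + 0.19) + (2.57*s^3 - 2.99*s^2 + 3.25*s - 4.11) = 4.79*s^3 - 1.28*s^2 + 1.95*s - 3.92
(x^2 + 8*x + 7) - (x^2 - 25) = 8*x + 32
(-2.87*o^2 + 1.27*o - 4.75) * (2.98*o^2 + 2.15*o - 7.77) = -8.5526*o^4 - 2.3859*o^3 + 10.8754*o^2 - 20.0804*o + 36.9075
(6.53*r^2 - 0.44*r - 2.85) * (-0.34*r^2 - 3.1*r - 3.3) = -2.2202*r^4 - 20.0934*r^3 - 19.216*r^2 + 10.287*r + 9.405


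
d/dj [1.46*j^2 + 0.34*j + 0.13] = 2.92*j + 0.34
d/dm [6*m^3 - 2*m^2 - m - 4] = 18*m^2 - 4*m - 1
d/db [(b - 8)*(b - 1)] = 2*b - 9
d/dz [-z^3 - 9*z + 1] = -3*z^2 - 9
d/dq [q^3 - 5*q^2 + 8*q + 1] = 3*q^2 - 10*q + 8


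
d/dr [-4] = 0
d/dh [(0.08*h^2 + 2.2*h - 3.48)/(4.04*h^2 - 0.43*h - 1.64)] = (-8.9224*h^2 + 27.856*h - 5.1044)/(16.3216*h^4 - 3.4744*h^3 - 13.0663*h^2 + 1.4104*h + 2.6896)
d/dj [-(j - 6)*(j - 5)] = 11 - 2*j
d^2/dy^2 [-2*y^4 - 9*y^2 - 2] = -24*y^2 - 18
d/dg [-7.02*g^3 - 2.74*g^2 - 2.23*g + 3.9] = -21.06*g^2 - 5.48*g - 2.23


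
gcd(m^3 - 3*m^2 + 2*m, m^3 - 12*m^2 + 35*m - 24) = m - 1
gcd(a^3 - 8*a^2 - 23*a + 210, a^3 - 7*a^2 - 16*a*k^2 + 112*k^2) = a - 7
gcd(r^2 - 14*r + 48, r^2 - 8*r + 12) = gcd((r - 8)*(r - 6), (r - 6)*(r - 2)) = r - 6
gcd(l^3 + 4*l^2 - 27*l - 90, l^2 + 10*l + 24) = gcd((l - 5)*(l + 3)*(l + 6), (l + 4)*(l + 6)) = l + 6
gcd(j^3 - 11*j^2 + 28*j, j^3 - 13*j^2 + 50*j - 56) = j^2 - 11*j + 28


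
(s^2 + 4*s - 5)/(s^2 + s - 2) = (s + 5)/(s + 2)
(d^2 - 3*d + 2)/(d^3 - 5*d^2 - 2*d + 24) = (d^2 - 3*d + 2)/(d^3 - 5*d^2 - 2*d + 24)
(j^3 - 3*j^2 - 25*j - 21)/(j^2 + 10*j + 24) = (j^3 - 3*j^2 - 25*j - 21)/(j^2 + 10*j + 24)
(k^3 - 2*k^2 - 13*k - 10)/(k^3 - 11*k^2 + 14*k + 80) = (k + 1)/(k - 8)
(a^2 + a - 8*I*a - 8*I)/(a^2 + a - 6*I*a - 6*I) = (a - 8*I)/(a - 6*I)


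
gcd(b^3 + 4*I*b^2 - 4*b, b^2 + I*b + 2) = b + 2*I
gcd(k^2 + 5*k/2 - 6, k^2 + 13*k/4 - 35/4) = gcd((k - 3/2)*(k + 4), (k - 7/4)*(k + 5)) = 1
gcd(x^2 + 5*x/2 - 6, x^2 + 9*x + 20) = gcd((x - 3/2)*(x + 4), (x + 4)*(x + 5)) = x + 4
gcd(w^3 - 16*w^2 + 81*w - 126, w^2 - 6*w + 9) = w - 3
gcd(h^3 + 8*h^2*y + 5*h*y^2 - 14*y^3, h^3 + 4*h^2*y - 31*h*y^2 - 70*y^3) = h^2 + 9*h*y + 14*y^2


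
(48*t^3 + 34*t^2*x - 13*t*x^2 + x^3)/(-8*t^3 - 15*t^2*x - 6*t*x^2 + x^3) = (-6*t + x)/(t + x)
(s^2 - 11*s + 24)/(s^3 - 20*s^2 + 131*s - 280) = (s - 3)/(s^2 - 12*s + 35)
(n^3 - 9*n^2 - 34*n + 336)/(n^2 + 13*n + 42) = (n^2 - 15*n + 56)/(n + 7)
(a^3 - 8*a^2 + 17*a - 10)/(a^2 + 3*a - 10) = (a^2 - 6*a + 5)/(a + 5)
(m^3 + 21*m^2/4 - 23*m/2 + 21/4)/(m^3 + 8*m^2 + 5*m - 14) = (m - 3/4)/(m + 2)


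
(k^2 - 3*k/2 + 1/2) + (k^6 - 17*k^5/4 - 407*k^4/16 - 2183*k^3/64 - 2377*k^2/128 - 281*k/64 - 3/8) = k^6 - 17*k^5/4 - 407*k^4/16 - 2183*k^3/64 - 2249*k^2/128 - 377*k/64 + 1/8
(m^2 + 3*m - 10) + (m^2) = 2*m^2 + 3*m - 10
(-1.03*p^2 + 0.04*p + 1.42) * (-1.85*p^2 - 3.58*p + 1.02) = 1.9055*p^4 + 3.6134*p^3 - 3.8208*p^2 - 5.0428*p + 1.4484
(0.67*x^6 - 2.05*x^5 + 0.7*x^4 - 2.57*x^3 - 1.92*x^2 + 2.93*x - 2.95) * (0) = 0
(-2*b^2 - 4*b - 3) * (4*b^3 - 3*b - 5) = -8*b^5 - 16*b^4 - 6*b^3 + 22*b^2 + 29*b + 15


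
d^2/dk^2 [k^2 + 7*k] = 2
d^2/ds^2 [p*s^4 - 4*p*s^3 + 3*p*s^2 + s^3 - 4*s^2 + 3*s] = 12*p*s^2 - 24*p*s + 6*p + 6*s - 8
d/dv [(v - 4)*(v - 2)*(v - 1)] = 3*v^2 - 14*v + 14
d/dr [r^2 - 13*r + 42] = 2*r - 13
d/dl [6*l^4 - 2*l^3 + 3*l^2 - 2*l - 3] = 24*l^3 - 6*l^2 + 6*l - 2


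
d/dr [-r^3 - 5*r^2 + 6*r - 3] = -3*r^2 - 10*r + 6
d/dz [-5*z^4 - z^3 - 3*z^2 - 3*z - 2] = -20*z^3 - 3*z^2 - 6*z - 3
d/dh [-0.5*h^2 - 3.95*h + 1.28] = -1.0*h - 3.95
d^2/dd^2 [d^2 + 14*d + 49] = 2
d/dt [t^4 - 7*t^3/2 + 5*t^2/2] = t*(8*t^2 - 21*t + 10)/2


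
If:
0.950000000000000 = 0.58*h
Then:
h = 1.64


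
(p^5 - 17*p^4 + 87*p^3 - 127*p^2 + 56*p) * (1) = p^5 - 17*p^4 + 87*p^3 - 127*p^2 + 56*p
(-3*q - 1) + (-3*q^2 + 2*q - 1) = -3*q^2 - q - 2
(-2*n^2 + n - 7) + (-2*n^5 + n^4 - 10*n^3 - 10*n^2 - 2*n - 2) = -2*n^5 + n^4 - 10*n^3 - 12*n^2 - n - 9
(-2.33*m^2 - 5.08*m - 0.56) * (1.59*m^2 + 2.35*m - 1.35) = -3.7047*m^4 - 13.5527*m^3 - 9.6829*m^2 + 5.542*m + 0.756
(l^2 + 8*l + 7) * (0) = 0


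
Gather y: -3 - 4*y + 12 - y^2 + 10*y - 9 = -y^2 + 6*y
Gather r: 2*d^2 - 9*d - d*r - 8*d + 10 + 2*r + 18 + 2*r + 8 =2*d^2 - 17*d + r*(4 - d) + 36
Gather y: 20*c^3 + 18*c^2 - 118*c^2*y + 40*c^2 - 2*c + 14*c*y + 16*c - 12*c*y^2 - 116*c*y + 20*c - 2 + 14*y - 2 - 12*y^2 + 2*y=20*c^3 + 58*c^2 + 34*c + y^2*(-12*c - 12) + y*(-118*c^2 - 102*c + 16) - 4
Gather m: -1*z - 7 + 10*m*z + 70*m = m*(10*z + 70) - z - 7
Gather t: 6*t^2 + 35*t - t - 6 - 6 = 6*t^2 + 34*t - 12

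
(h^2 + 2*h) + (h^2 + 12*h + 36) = 2*h^2 + 14*h + 36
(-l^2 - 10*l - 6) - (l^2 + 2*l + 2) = -2*l^2 - 12*l - 8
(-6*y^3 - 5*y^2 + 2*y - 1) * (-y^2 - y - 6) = 6*y^5 + 11*y^4 + 39*y^3 + 29*y^2 - 11*y + 6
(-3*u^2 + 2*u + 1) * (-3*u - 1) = 9*u^3 - 3*u^2 - 5*u - 1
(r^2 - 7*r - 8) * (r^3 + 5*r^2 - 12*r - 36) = r^5 - 2*r^4 - 55*r^3 + 8*r^2 + 348*r + 288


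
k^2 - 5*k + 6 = (k - 3)*(k - 2)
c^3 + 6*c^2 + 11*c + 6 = (c + 1)*(c + 2)*(c + 3)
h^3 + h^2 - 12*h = h*(h - 3)*(h + 4)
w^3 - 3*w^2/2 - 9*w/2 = w*(w - 3)*(w + 3/2)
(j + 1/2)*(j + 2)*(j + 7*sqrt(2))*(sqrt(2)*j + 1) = sqrt(2)*j^4 + 5*sqrt(2)*j^3/2 + 15*j^3 + 8*sqrt(2)*j^2 + 75*j^2/2 + 15*j + 35*sqrt(2)*j/2 + 7*sqrt(2)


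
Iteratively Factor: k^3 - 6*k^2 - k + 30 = (k - 3)*(k^2 - 3*k - 10) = (k - 5)*(k - 3)*(k + 2)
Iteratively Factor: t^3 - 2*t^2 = (t)*(t^2 - 2*t) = t*(t - 2)*(t)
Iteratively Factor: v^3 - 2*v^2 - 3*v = (v)*(v^2 - 2*v - 3) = v*(v + 1)*(v - 3)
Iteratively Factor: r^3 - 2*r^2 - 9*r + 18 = (r - 2)*(r^2 - 9) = (r - 3)*(r - 2)*(r + 3)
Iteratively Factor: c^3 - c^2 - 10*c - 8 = (c - 4)*(c^2 + 3*c + 2) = (c - 4)*(c + 1)*(c + 2)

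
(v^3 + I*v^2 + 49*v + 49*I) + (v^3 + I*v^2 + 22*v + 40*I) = 2*v^3 + 2*I*v^2 + 71*v + 89*I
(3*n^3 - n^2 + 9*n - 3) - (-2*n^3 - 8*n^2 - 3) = 5*n^3 + 7*n^2 + 9*n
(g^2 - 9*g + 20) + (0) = g^2 - 9*g + 20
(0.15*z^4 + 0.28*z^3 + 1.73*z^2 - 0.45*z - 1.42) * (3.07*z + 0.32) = 0.4605*z^5 + 0.9076*z^4 + 5.4007*z^3 - 0.8279*z^2 - 4.5034*z - 0.4544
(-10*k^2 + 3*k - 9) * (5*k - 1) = -50*k^3 + 25*k^2 - 48*k + 9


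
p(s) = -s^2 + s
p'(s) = 1 - 2*s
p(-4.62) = -25.96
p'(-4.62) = 10.24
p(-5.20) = -32.24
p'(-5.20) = 11.40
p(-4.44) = -24.15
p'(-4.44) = 9.88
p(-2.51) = -8.81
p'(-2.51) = 6.02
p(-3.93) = -19.37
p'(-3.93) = 8.86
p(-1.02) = -2.06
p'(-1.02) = 3.04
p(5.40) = -23.76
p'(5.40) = -9.80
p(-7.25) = -59.81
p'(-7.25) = 15.50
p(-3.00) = -12.00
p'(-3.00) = 7.00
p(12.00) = -132.00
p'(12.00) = -23.00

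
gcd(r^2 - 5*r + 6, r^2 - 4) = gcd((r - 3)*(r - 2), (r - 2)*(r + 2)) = r - 2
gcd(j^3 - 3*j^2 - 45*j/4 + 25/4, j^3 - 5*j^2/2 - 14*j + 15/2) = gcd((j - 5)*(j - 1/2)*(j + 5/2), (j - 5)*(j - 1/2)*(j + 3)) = j^2 - 11*j/2 + 5/2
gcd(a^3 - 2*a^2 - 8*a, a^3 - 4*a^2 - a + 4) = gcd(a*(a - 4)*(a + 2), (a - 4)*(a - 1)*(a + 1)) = a - 4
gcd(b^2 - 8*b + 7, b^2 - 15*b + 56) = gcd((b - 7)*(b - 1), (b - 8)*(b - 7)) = b - 7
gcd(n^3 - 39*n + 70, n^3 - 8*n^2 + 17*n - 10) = n^2 - 7*n + 10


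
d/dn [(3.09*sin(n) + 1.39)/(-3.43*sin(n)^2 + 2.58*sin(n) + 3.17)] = (10.5987*sin(n)^2 + 9.5354*sin(n) + 6.2091)*cos(n)/(11.7649*sin(n)^4 - 17.6988*sin(n)^3 - 15.0898*sin(n)^2 + 16.3572*sin(n) + 10.0489)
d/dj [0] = 0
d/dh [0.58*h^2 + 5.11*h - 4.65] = 1.16*h + 5.11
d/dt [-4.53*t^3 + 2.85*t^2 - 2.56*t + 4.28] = -13.59*t^2 + 5.7*t - 2.56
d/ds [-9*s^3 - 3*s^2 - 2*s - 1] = -27*s^2 - 6*s - 2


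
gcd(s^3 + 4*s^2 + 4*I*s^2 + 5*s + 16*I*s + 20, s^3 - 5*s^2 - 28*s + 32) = s + 4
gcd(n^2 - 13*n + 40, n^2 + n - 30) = n - 5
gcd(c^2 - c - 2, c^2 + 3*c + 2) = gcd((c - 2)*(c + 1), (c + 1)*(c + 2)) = c + 1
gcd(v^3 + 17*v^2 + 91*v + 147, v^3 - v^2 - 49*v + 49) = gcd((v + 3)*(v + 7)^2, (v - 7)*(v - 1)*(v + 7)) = v + 7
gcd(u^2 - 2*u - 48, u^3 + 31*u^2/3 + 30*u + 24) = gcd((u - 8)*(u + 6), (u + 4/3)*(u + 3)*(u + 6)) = u + 6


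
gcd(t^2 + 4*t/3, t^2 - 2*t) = t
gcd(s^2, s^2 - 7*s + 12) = 1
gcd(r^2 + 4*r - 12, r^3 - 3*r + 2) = 1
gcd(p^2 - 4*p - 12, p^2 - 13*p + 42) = p - 6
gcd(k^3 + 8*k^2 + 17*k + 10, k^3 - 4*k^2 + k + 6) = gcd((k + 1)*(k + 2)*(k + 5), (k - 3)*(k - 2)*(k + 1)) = k + 1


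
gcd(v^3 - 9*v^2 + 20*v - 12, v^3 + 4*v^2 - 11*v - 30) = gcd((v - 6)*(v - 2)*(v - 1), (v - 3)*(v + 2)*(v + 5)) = 1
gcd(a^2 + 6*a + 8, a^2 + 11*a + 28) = a + 4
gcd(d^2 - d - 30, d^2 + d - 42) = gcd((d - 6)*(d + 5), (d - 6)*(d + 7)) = d - 6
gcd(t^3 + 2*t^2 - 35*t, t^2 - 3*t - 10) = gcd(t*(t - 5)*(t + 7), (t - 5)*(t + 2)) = t - 5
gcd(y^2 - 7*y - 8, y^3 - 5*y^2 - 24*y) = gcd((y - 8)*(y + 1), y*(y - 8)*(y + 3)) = y - 8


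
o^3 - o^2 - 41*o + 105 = (o - 5)*(o - 3)*(o + 7)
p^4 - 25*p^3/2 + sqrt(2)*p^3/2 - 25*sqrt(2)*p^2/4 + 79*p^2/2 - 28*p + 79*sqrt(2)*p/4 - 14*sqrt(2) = (p - 8)*(p - 7/2)*(p - 1)*(p + sqrt(2)/2)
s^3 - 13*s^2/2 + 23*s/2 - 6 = (s - 4)*(s - 3/2)*(s - 1)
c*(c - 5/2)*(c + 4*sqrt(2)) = c^3 - 5*c^2/2 + 4*sqrt(2)*c^2 - 10*sqrt(2)*c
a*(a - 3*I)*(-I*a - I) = -I*a^3 - 3*a^2 - I*a^2 - 3*a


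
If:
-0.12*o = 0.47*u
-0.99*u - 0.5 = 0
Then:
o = 1.98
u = -0.51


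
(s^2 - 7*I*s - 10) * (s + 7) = s^3 + 7*s^2 - 7*I*s^2 - 10*s - 49*I*s - 70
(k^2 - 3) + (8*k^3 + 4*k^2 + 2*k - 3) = 8*k^3 + 5*k^2 + 2*k - 6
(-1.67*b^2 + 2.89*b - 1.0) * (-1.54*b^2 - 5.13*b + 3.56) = 2.5718*b^4 + 4.1165*b^3 - 19.2309*b^2 + 15.4184*b - 3.56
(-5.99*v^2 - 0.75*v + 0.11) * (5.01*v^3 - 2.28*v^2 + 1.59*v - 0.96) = -30.0099*v^5 + 9.8997*v^4 - 7.263*v^3 + 4.3071*v^2 + 0.8949*v - 0.1056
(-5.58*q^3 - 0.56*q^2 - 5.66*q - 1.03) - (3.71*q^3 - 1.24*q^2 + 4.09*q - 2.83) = -9.29*q^3 + 0.68*q^2 - 9.75*q + 1.8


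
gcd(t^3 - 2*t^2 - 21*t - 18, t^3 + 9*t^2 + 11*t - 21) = t + 3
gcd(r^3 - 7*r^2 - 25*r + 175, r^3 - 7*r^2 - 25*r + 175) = r^3 - 7*r^2 - 25*r + 175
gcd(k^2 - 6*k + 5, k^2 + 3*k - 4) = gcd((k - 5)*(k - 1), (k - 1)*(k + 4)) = k - 1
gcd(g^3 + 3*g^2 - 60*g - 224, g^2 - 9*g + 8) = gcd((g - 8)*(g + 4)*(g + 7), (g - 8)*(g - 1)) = g - 8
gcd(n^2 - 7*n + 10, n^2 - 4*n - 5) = n - 5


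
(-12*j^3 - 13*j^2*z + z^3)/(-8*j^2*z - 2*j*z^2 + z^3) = (3*j^2 + 4*j*z + z^2)/(z*(2*j + z))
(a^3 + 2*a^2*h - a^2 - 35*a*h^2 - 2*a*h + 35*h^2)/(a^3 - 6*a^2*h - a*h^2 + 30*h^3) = (a^2 + 7*a*h - a - 7*h)/(a^2 - a*h - 6*h^2)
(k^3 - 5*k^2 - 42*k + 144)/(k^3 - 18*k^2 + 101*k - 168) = (k + 6)/(k - 7)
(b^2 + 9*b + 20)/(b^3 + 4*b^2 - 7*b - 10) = (b + 4)/(b^2 - b - 2)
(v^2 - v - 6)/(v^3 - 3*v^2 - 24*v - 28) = (v - 3)/(v^2 - 5*v - 14)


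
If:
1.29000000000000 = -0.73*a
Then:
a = -1.77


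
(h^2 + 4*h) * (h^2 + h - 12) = h^4 + 5*h^3 - 8*h^2 - 48*h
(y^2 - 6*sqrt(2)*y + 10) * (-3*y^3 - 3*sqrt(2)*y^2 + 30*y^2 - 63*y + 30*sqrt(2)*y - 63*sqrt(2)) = -3*y^5 + 15*sqrt(2)*y^4 + 30*y^4 - 150*sqrt(2)*y^3 - 57*y^3 - 60*y^2 + 285*sqrt(2)*y^2 + 126*y + 300*sqrt(2)*y - 630*sqrt(2)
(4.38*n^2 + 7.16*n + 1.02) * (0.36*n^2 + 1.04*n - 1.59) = 1.5768*n^4 + 7.1328*n^3 + 0.849400000000001*n^2 - 10.3236*n - 1.6218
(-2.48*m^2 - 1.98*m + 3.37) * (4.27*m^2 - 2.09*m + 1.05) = -10.5896*m^4 - 3.2714*m^3 + 15.9241*m^2 - 9.1223*m + 3.5385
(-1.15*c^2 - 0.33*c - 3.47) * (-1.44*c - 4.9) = 1.656*c^3 + 6.1102*c^2 + 6.6138*c + 17.003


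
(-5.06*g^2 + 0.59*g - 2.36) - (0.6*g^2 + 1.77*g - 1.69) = -5.66*g^2 - 1.18*g - 0.67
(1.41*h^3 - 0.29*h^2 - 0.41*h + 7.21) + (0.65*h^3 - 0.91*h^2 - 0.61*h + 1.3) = 2.06*h^3 - 1.2*h^2 - 1.02*h + 8.51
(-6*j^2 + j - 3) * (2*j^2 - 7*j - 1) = -12*j^4 + 44*j^3 - 7*j^2 + 20*j + 3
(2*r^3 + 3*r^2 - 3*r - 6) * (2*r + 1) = 4*r^4 + 8*r^3 - 3*r^2 - 15*r - 6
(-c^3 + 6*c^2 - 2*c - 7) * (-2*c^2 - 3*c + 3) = 2*c^5 - 9*c^4 - 17*c^3 + 38*c^2 + 15*c - 21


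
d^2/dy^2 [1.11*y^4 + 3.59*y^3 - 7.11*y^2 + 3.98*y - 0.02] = 13.32*y^2 + 21.54*y - 14.22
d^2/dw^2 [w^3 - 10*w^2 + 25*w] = 6*w - 20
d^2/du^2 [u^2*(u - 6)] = 6*u - 12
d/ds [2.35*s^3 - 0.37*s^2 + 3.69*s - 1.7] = 7.05*s^2 - 0.74*s + 3.69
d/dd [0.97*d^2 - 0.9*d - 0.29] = 1.94*d - 0.9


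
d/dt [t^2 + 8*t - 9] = 2*t + 8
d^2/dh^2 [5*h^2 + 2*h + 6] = 10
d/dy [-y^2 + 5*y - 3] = 5 - 2*y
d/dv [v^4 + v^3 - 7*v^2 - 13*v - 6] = 4*v^3 + 3*v^2 - 14*v - 13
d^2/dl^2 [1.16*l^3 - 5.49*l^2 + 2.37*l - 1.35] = 6.96*l - 10.98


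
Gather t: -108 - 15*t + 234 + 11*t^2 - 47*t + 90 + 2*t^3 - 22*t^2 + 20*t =2*t^3 - 11*t^2 - 42*t + 216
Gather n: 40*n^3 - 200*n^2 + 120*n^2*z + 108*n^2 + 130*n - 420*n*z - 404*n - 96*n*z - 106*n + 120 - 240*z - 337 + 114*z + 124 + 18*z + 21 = 40*n^3 + n^2*(120*z - 92) + n*(-516*z - 380) - 108*z - 72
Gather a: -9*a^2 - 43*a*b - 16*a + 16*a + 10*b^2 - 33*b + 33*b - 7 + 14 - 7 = -9*a^2 - 43*a*b + 10*b^2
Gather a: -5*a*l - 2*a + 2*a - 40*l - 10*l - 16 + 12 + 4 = -5*a*l - 50*l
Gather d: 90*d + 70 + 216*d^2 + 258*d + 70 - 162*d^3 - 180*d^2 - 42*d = -162*d^3 + 36*d^2 + 306*d + 140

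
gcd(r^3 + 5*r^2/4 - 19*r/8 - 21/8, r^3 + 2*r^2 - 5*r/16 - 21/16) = r^2 + 11*r/4 + 7/4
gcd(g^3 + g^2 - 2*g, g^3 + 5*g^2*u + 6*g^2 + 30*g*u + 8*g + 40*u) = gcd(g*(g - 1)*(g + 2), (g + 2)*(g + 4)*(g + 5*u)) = g + 2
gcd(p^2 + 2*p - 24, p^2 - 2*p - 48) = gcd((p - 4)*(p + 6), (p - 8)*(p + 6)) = p + 6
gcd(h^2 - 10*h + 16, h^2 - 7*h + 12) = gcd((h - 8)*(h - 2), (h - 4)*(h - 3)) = 1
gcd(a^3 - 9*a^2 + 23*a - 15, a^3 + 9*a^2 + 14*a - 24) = a - 1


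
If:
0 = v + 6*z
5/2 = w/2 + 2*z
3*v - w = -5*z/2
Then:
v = 60/23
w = 155/23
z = -10/23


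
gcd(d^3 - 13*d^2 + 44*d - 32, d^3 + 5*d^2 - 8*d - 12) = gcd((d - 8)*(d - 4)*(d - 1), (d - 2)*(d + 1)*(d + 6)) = 1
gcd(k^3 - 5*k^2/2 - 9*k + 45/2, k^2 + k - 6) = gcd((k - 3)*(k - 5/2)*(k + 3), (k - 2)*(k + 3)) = k + 3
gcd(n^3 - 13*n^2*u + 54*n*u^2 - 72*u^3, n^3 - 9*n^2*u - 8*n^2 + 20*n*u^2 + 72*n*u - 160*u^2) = -n + 4*u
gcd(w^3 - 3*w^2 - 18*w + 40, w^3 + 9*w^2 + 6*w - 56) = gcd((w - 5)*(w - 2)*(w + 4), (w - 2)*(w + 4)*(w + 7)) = w^2 + 2*w - 8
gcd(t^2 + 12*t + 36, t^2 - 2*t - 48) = t + 6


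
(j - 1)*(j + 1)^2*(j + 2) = j^4 + 3*j^3 + j^2 - 3*j - 2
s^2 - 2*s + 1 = (s - 1)^2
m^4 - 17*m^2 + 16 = (m - 4)*(m - 1)*(m + 1)*(m + 4)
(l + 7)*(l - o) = l^2 - l*o + 7*l - 7*o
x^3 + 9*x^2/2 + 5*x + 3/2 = (x + 1/2)*(x + 1)*(x + 3)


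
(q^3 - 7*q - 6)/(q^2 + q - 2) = (q^2 - 2*q - 3)/(q - 1)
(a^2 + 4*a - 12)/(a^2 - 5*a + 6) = (a + 6)/(a - 3)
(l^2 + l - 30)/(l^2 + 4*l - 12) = (l - 5)/(l - 2)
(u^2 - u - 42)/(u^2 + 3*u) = (u^2 - u - 42)/(u*(u + 3))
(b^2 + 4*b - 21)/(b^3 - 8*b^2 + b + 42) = (b + 7)/(b^2 - 5*b - 14)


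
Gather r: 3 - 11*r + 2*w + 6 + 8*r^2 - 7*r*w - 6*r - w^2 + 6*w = 8*r^2 + r*(-7*w - 17) - w^2 + 8*w + 9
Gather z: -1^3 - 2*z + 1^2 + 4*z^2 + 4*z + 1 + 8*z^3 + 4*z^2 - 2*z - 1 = 8*z^3 + 8*z^2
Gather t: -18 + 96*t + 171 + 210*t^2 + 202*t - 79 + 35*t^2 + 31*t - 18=245*t^2 + 329*t + 56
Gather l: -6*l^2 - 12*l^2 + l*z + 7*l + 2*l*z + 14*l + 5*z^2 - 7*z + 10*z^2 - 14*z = -18*l^2 + l*(3*z + 21) + 15*z^2 - 21*z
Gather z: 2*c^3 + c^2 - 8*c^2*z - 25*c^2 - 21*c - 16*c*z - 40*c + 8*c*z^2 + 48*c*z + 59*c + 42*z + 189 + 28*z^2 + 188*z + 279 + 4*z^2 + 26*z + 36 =2*c^3 - 24*c^2 - 2*c + z^2*(8*c + 32) + z*(-8*c^2 + 32*c + 256) + 504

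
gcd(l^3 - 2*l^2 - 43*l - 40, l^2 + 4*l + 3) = l + 1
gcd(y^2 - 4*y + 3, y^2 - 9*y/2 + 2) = 1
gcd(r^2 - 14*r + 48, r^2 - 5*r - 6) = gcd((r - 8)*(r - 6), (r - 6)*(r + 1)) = r - 6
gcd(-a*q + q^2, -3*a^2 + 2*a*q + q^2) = -a + q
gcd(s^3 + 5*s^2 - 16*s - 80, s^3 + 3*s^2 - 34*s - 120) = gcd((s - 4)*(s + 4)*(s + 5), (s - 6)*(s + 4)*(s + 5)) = s^2 + 9*s + 20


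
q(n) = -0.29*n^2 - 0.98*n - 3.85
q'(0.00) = -0.98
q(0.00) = -3.85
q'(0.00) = -0.98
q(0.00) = -3.85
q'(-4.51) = 1.64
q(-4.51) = -5.33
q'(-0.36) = -0.77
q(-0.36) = -3.53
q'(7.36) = -5.25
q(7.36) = -26.77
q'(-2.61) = 0.53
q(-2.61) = -3.27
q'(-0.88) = -0.47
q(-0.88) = -3.21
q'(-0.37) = -0.77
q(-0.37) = -3.53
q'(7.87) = -5.54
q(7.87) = -29.52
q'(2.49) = -2.42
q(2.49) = -8.09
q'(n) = -0.58*n - 0.98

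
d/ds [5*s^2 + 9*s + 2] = 10*s + 9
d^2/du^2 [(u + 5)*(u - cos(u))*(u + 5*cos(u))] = -4*u^2*cos(u) - 16*u*sin(u) - 20*u*cos(u) + 10*u*cos(2*u) + 6*u - 40*sin(u) + 10*sin(2*u) + 8*cos(u) + 50*cos(2*u) + 10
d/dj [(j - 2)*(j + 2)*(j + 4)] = 3*j^2 + 8*j - 4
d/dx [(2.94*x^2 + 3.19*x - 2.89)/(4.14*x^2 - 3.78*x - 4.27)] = (-24.3198*x^2 - 1.1784*x - 24.5455)/(17.1396*x^4 - 31.2984*x^3 - 21.0672*x^2 + 32.2812*x + 18.2329)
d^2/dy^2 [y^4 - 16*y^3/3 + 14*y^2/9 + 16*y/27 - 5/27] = 12*y^2 - 32*y + 28/9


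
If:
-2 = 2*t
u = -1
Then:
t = -1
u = -1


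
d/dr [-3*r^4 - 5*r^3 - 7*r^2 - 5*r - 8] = -12*r^3 - 15*r^2 - 14*r - 5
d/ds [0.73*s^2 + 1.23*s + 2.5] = 1.46*s + 1.23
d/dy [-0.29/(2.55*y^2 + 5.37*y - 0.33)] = (1.479*y + 1.5573)/(2.55*y^2 + 5.37*y - 0.33)^2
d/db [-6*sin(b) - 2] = -6*cos(b)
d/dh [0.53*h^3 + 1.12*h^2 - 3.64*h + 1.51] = 1.59*h^2 + 2.24*h - 3.64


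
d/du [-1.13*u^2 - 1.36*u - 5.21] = -2.26*u - 1.36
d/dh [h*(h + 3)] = 2*h + 3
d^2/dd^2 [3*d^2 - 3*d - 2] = 6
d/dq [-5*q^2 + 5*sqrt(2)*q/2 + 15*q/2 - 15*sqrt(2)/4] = -10*q + 5*sqrt(2)/2 + 15/2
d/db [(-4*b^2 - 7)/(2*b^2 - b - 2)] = (4*b^2 + 44*b - 7)/(4*b^4 - 4*b^3 - 7*b^2 + 4*b + 4)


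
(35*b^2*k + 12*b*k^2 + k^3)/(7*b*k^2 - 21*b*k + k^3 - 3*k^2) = (5*b + k)/(k - 3)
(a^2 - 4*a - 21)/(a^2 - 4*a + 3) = (a^2 - 4*a - 21)/(a^2 - 4*a + 3)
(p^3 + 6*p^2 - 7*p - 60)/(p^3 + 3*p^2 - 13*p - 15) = (p + 4)/(p + 1)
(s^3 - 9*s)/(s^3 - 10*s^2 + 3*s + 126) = s*(s - 3)/(s^2 - 13*s + 42)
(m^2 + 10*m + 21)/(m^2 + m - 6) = (m + 7)/(m - 2)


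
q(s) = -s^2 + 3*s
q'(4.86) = -6.72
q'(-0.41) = 3.82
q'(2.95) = -2.90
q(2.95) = 0.15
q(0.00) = 0.00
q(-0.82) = -3.13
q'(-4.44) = 11.88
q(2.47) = 1.31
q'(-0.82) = 4.64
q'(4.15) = -5.30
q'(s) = 3 - 2*s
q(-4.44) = -33.03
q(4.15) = -4.77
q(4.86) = -9.04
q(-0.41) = -1.40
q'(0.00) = 3.00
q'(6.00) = -9.00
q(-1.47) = -6.57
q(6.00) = -18.00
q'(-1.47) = 5.94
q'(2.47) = -1.94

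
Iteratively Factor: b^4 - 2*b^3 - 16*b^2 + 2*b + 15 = (b + 3)*(b^3 - 5*b^2 - b + 5) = (b + 1)*(b + 3)*(b^2 - 6*b + 5) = (b - 1)*(b + 1)*(b + 3)*(b - 5)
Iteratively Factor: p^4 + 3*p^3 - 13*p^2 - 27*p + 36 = (p - 1)*(p^3 + 4*p^2 - 9*p - 36) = (p - 3)*(p - 1)*(p^2 + 7*p + 12) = (p - 3)*(p - 1)*(p + 3)*(p + 4)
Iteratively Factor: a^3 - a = (a)*(a^2 - 1) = a*(a - 1)*(a + 1)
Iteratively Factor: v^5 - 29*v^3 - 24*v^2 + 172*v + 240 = (v - 3)*(v^4 + 3*v^3 - 20*v^2 - 84*v - 80) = (v - 5)*(v - 3)*(v^3 + 8*v^2 + 20*v + 16) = (v - 5)*(v - 3)*(v + 4)*(v^2 + 4*v + 4) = (v - 5)*(v - 3)*(v + 2)*(v + 4)*(v + 2)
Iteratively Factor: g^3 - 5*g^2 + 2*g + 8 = (g - 2)*(g^2 - 3*g - 4) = (g - 4)*(g - 2)*(g + 1)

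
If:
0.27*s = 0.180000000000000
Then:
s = 0.67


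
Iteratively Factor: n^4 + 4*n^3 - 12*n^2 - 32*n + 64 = (n + 4)*(n^3 - 12*n + 16) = (n - 2)*(n + 4)*(n^2 + 2*n - 8) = (n - 2)*(n + 4)^2*(n - 2)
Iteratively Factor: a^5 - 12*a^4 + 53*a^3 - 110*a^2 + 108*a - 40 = (a - 1)*(a^4 - 11*a^3 + 42*a^2 - 68*a + 40) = (a - 5)*(a - 1)*(a^3 - 6*a^2 + 12*a - 8) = (a - 5)*(a - 2)*(a - 1)*(a^2 - 4*a + 4) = (a - 5)*(a - 2)^2*(a - 1)*(a - 2)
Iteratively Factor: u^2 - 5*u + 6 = (u - 2)*(u - 3)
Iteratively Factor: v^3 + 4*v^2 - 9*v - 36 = (v + 4)*(v^2 - 9) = (v + 3)*(v + 4)*(v - 3)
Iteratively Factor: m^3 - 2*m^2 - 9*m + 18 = (m - 2)*(m^2 - 9) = (m - 3)*(m - 2)*(m + 3)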